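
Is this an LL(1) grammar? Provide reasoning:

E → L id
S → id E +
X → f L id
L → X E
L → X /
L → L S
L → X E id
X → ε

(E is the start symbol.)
No. Predict set conflict for X: { 'f' }

A grammar is LL(1) if for each non-terminal N with multiple productions, the predict sets of those productions are pairwise disjoint, where PREDICT(N → α) = (FIRST(α) \ {ε}) ∪ (FOLLOW(N) if α ⇒* ε).

Relevant sets:
  FIRST(X) = { 'f', ε }
  FIRST(E) = { '/', 'f' }
  FIRST(L) = { '/', 'f' }
  FOLLOW(X) = { '/', 'f' }

For X:
  PREDICT(X → f L id) = { 'f' }
  PREDICT(X → ε) = { '/', 'f' }
For L:
  PREDICT(L → X E) = { '/', 'f' }
  PREDICT(L → X '/') = { '/', 'f' }
  PREDICT(L → L S) = { '/', 'f' }
  PREDICT(L → X E id) = { '/', 'f' }
E, S have a single production, so nothing to check there.

Conflict found: Predict set conflict for X: { 'f' }
The grammar is NOT LL(1).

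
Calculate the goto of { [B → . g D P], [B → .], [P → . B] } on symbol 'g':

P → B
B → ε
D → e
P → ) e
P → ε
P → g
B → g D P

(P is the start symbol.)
GOTO(I, 'g') = CLOSURE({ [A → αX.β] : [A → α.Xβ] ∈ I, X = 'g' })

Items with dot before 'g', with the dot advanced:
  [B → . g D P] → [B → g . D P]
Closure of the advanced items:
  [B → g . D P] has the dot before D: add [D → . e]

GOTO = { [B → g . D P], [D → . e] }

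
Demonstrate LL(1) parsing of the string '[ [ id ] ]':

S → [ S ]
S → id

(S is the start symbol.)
Stack is shown with the top on the left.

Stack      Input         Action
-------------------------------
S $        [ [ id ] ] $  output S → [ S ]
[ S ] $    [ [ id ] ] $  match '['
S ] $      [ id ] ] $    output S → [ S ]
[ S ] ] $  [ id ] ] $    match '['
S ] ] $    id ] ] $      output S → id
id ] ] $   id ] ] $      match 'id'
] ] $      ] ] $         match ']'
] $        ] $           match ']'
$          $             accept

The string is accepted.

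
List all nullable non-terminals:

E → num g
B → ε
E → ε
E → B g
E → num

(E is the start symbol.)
{ 'B', 'E' }

A non-terminal is nullable if it can derive ε (the empty string): either it has an ε-production, or it has a production whose right-hand side consists entirely of nullable non-terminals.

ε-productions: B → ε, E → ε
So B, E are immediately nullable.
Every non-terminal is now nullable.
Nullable = { 'B', 'E' }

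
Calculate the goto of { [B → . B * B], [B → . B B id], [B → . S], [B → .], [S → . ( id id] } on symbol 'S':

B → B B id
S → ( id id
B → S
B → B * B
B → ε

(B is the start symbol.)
GOTO(I, 'S') = CLOSURE({ [A → αX.β] : [A → α.Xβ] ∈ I, X = 'S' })

Items with dot before 'S', with the dot advanced:
  [B → . S] → [B → S .]
Closure adds nothing (no advanced item has the dot before a non-terminal).

GOTO = { [B → S .] }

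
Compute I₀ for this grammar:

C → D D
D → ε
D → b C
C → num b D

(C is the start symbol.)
{ [C → . D D], [C → . num b D], [C' → . C], [D → . b C], [D → .] }

First, augment the grammar with C' → C
I₀ = CLOSURE({ [C' → . C] }):
  [C' → . C] has the dot before C: add [C → . D D], [C → . num b D]
  [C → . D D] has the dot before D: add [D → .], [D → . b C]
No further items can be added.

I₀ = { [C → . D D], [C → . num b D], [C' → . C], [D → . b C], [D → .] }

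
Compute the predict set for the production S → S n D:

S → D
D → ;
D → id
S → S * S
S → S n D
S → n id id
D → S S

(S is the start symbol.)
{ ';', 'id', 'n' }

PREDICT(S → S n D) = (FIRST(RHS) \ {ε}) ∪ (FOLLOW(S) if ε ∈ FIRST(RHS), i.e. RHS ⇒* ε)
FIRST(S) = { ';', 'id', 'n' }
FIRST(S n D) = { ';', 'id', 'n' }
ε ∉ FIRST(S n D), so FOLLOW(S) is not added.
PREDICT(S → S n D) = { ';', 'id', 'n' }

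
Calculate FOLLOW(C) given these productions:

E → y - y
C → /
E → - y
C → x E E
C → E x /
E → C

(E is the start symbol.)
To compute FOLLOW(C), find every occurrence of C on a right-hand side N → α C β: add FIRST(β) \ {ε}, and if β is empty or nullable also add FOLLOW(N). Iterate to a fixed point.

In E → C: C is at the end, add FOLLOW(E)

The FOLLOW sets referred to above (computed the same way, to a fixed point):
  FOLLOW(E) = { $, '-', '/', 'x', 'y' }

Taking the union: FOLLOW(C) = { $, '-', '/', 'x', 'y' }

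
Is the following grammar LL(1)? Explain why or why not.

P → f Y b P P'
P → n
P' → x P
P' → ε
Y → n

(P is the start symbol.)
A grammar is LL(1) if for each non-terminal N with multiple productions, the predict sets of those productions are pairwise disjoint, where PREDICT(N → α) = (FIRST(α) \ {ε}) ∪ (FOLLOW(N) if α ⇒* ε).

Relevant sets:
  FOLLOW(P') = { $, 'x' }

For P:
  PREDICT(P → f Y b P P') = { 'f' }
  PREDICT(P → n) = { 'n' }
For P':
  PREDICT(P' → x P) = { 'x' }
  PREDICT(P' → ε) = { $, 'x' }
Y has a single production, so nothing to check there.

Conflict found: Predict set conflict for P': { 'x' }
The grammar is NOT LL(1).

Answer: No. Predict set conflict for P': { 'x' }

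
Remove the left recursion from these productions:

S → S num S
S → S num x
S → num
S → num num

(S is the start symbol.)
S is directly left-recursive. The standard transformation for
  A → A α₁ | ... | A α_m | β₁ | ... | β_n
is
  A  → β₁ A' | ... | β_n A'
  A' → α₁ A' | ... | α_m A' | ε

S → num becomes S → num S'
S → num num becomes S → num num S'
S → S num S becomes S' → num S S'
S → S num x becomes S' → num x S'
Add S' → ε

Resulting grammar:
S → num S'
S → num num S'
S' → num S S'
S' → num x S'
S' → ε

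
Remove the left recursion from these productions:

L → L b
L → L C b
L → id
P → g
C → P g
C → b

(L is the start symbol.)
L is directly left-recursive. The standard transformation for
  A → A α₁ | ... | A α_m | β₁ | ... | β_n
is
  A  → β₁ A' | ... | β_n A'
  A' → α₁ A' | ... | α_m A' | ε

L → id becomes L → id L'
L → L b becomes L' → b L'
L → L C b becomes L' → C b L'
Add L' → ε

Productions for other non-terminals are unchanged:
  P → g
  C → P g
  C → b

Resulting grammar:
L → id L'
L' → b L'
L' → C b L'
L' → ε
P → g
C → P g
C → b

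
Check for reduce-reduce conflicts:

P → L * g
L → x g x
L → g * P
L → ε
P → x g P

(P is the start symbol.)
A reduce-reduce conflict occurs when an LR(0) state has two complete items [A → α .] and [B → β .] — both call for a reduction, and with no lookahead the parser cannot choose between them.

Augment with P' → P and build the canonical LR(0) collection (I0 = CLOSURE({[P' → . P]}), then GOTO on every symbol after a dot until no new states appear). It has 12 states:
  I0: { [L → . g * P], [L → . x g x], [L → .], [P → . L * g], [P → . x g P], [P' → . P] }  — shift, reduce
  I1: { [P → L . * g] }  — shift
  I2: { [P' → P .] }  — accept
  I3: { [L → g . * P] }  — shift
  I4: { [L → x . g x], [P → x . g P] }  — shift
  I5: { [L → . g * P], [L → . x g x], [L → .], [L → x g . x], [P → . L * g], [P → . x g P], [P → x g . P] }  — shift, reduce
  I6: { [P → x g P .] }  — reduce
  I7: { [L → x . g x], [L → x g x .], [P → x . g P] }  — shift, reduce
  I8: { [L → . g * P], [L → . x g x], [L → .], [L → g * . P], [P → . L * g], [P → . x g P] }  — shift, reduce
  I9: { [L → g * P .] }  — reduce
  I10: { [P → L * . g] }  — shift
  I11: { [P → L * g .] }  — reduce

No state contains more than one complete item.

Answer: No reduce-reduce conflicts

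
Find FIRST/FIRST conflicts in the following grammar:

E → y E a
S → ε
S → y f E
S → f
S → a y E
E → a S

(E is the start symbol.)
A FIRST/FIRST conflict occurs when two productions N → α and N → β for the same non-terminal have FIRST(α) ∩ FIRST(β) ≠ ∅ (with ε ∈ FIRST of a nullable right-hand side, so two nullable alternatives also conflict).

Productions for E:
  E → y E a: FIRST = { 'y' }
  E → a S: FIRST = { 'a' }
Productions for S:
  S → ε: FIRST = { ε }
  S → y f E: FIRST = { 'y' }
  S → f: FIRST = { 'f' }
  S → a y E: FIRST = { 'a' }

All alternatives of each non-terminal have pairwise disjoint FIRST sets.

Answer: No FIRST/FIRST conflicts.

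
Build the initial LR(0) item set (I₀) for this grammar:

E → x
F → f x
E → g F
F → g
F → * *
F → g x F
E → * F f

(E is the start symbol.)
{ [E → . * F f], [E → . g F], [E → . x], [E' → . E] }

First, augment the grammar with E' → E
I₀ = CLOSURE({ [E' → . E] }):
  [E' → . E] has the dot before E: add [E → . x], [E → . g F], [E → . * F f]
No further items can be added.

I₀ = { [E → . * F f], [E → . g F], [E → . x], [E' → . E] }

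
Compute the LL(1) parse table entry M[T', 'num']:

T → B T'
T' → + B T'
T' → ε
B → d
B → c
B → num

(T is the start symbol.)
Empty (error entry)

To find M[T', 'num'], we find productions for T' where 'num' is in the predict set (PREDICT(N → α) = (FIRST(α) \ {ε}) ∪ (FOLLOW(N) if α ⇒* ε)).

Relevant sets:
  FOLLOW(T') = { $ }

T' → + B T': PREDICT = { '+' }
T' → ε: PREDICT = { $ }

M[T', 'num'] is empty (no production applies)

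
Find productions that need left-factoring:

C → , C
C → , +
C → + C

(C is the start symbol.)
Left-factoring is needed when two productions for the same non-terminal
share a common prefix on the right-hand side.

Productions for C:
  C → , C
  C → , +
  C → + C

Found common prefix ',' in productions for C

Answer: Yes, C has productions with common prefix ','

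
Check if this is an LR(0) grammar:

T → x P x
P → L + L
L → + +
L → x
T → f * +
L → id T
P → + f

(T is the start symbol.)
Yes, the grammar is LR(0)

A grammar is LR(0) if no state in the canonical LR(0) collection has:
  - both a shift item (dot before a terminal) and a complete item (shift-reduce conflict), or
  - two or more complete items (reduce-reduce conflict; the accept item [T' → T .] counts as a complete item here).

Augment with T' → T and build the canonical LR(0) collection (I0 = CLOSURE({[T' → . T]}), then GOTO on every symbol after a dot until no new states appear). It has 18 states:
  I0: { [T → . f * +], [T → . x P x], [T' → . T] }  — shift
  I1: { [T' → T .] }  — accept
  I2: { [T → f . * +] }  — shift
  I3: { [L → . + +], [L → . id T], [L → . x], [P → . + f], [P → . L + L], [T → x . P x] }  — shift
  I4: { [L → + . +], [P → + . f] }  — shift
  I5: { [P → L . + L] }  — shift
  I6: { [T → x P . x] }  — shift
  I7: { [L → id . T], [T → . f * +], [T → . x P x] }  — shift
  I8: { [L → x .] }  — reduce
  I9: { [L → id T .] }  — reduce
  I10: { [T → x P x .] }  — reduce
  I11: { [L → . + +], [L → . id T], [L → . x], [P → L + . L] }  — shift
  I12: { [L → + . +] }  — shift
  I13: { [P → L + L .] }  — reduce
  I14: { [L → + + .] }  — reduce
  I15: { [P → + f .] }  — reduce
  I16: { [T → f * . +] }  — shift
  I17: { [T → f * + .] }  — reduce

Every state is either a pure shift/goto state or contains exactly one complete item and nothing to shift — no conflicts. The grammar is LR(0).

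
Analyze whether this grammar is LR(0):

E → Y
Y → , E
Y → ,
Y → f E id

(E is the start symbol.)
No. Shift-reduce conflict between [Y → , .] and [Y → . ,]

A grammar is LR(0) if no state in the canonical LR(0) collection has:
  - both a shift item (dot before a terminal) and a complete item (shift-reduce conflict), or
  - two or more complete items (reduce-reduce conflict; the accept item [E' → E .] counts as a complete item here).

Augment with E' → E and build the canonical LR(0) collection (I0 = CLOSURE({[E' → . E]}), then GOTO on every symbol after a dot until no new states appear). It has 8 states:
  I0: { [E → . Y], [E' → . E], [Y → . , E], [Y → . ,], [Y → . f E id] }  — shift
  I1: { [E → . Y], [Y → , . E], [Y → , .], [Y → . , E], [Y → . ,], [Y → . f E id] }  — shift, reduce
  I2: { [E' → E .] }  — accept
  I3: { [E → Y .] }  — reduce
  I4: { [E → . Y], [Y → . , E], [Y → . ,], [Y → . f E id], [Y → f . E id] }  — shift
  I5: { [Y → f E . id] }  — shift
  I6: { [Y → f E id .] }  — reduce
  I7: { [Y → , E .] }  — reduce

Conflict in state I1:
  Shift-reduce conflict between [Y → , .] and [Y → . ,]
So the grammar is NOT LR(0).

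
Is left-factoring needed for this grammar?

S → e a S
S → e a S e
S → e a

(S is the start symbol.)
Left-factoring is needed when two productions for the same non-terminal
share a common prefix on the right-hand side.

Productions for S:
  S → e a S
  S → e a S e
  S → e a

Found common prefix 'e a' in productions for S

Answer: Yes, S has productions with common prefix 'e a'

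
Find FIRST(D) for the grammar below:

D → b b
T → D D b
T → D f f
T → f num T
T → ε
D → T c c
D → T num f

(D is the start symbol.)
{ 'b', 'c', 'f', 'num' }

To compute FIRST(D), examine every production with D on the left-hand side, reading each right-hand side left to right until a non-nullable symbol is reached.

FIRST sets of the other non-terminals involved (by the same procedure, iterated to a fixed point):
  FIRST(T) = { 'b', 'c', 'f', 'num', ε }

From D → b b:
  - b is a terminal: add 'b' and stop
From D → T c c:
  - T is a non-terminal: add FIRST(T) \ {ε} = { 'b', 'c', 'f', 'num' }
    T is nullable, so continue to the next symbol
  - c is a terminal: add 'c' and stop
From D → T num f:
  - T is a non-terminal: add FIRST(T) \ {ε} = { 'b', 'c', 'f', 'num' }
    T is nullable, so continue to the next symbol
  - num is a terminal: add 'num' and stop

Collecting: FIRST(D) = { 'b', 'c', 'f', 'num' }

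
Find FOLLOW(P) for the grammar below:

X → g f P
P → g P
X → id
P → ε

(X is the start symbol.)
To compute FOLLOW(P), find every occurrence of P on a right-hand side N → α P β: add FIRST(β) \ {ε}, and if β is empty or nullable also add FOLLOW(N). Iterate to a fixed point.

In X → g f P: P is at the end, add FOLLOW(X)
In P → g P: P is at the end; this adds FOLLOW(P) to itself — nothing new

The FOLLOW sets referred to above (computed the same way, to a fixed point):
  FOLLOW(X) = { $ }

Taking the union: FOLLOW(P) = { $ }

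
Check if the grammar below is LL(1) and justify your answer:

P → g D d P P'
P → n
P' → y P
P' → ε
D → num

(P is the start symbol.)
A grammar is LL(1) if for each non-terminal N with multiple productions, the predict sets of those productions are pairwise disjoint, where PREDICT(N → α) = (FIRST(α) \ {ε}) ∪ (FOLLOW(N) if α ⇒* ε).

Relevant sets:
  FOLLOW(P') = { $, 'y' }

For P:
  PREDICT(P → g D d P P') = { 'g' }
  PREDICT(P → n) = { 'n' }
For P':
  PREDICT(P' → y P) = { 'y' }
  PREDICT(P' → ε) = { $, 'y' }
D has a single production, so nothing to check there.

Conflict found: Predict set conflict for P': { 'y' }
The grammar is NOT LL(1).

Answer: No. Predict set conflict for P': { 'y' }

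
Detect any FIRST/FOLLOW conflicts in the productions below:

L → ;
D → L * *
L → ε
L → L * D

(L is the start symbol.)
Yes. L → L '*' D with FOLLOW(L) on { '*' }

A FIRST/FOLLOW conflict occurs when a non-terminal N has a nullable alternative N → β (β ⇒* ε) and another alternative N → α with FIRST(α) ∩ FOLLOW(N) ≠ ∅: on such a lookahead the parser cannot decide between expanding α and letting N vanish via β.

Nullable non-terminals: L.
FIRST sets used below: FIRST(L) = { '*', ';', ε }

L: nullable alternative(s) L → ε; FOLLOW(L) = { $, '*' }
  L → ;: FIRST \ {ε} = { ';' } — disjoint from FOLLOW(L)
  L → ε: FIRST \ {ε} = { } — this is the only nullable alternative, skip
  L → L * D: FIRST \ {ε} = { '*', ';' } — overlaps FOLLOW(L) on { '*' }: CONFLICT

D has no nullable alternative, so no FIRST/FOLLOW check is needed there.

So the grammar has 1 FIRST/FOLLOW conflict (marked CONFLICT above).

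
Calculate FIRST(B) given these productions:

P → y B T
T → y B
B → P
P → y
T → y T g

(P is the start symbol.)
{ 'y' }

FIRST sets of the other non-terminals involved (by the same procedure, iterated to a fixed point):
  FIRST(P) = { 'y' }

From B → P:
  - P is a non-terminal: add FIRST(P) \ {ε} = { 'y' }
    P is not nullable, so stop

Collecting: FIRST(B) = { 'y' }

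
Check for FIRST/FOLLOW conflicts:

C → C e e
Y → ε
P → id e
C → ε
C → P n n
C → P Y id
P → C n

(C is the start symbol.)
Yes. C → C e e with FOLLOW(C) on { 'e', 'n' }; C → P n n with FOLLOW(C) on { 'e', 'n' }; C → P Y id with FOLLOW(C) on { 'e', 'n' }

A FIRST/FOLLOW conflict occurs when a non-terminal N has a nullable alternative N → β (β ⇒* ε) and another alternative N → α with FIRST(α) ∩ FOLLOW(N) ≠ ∅: on such a lookahead the parser cannot decide between expanding α and letting N vanish via β.

Nullable non-terminals: C, Y.
FIRST sets used below: FIRST(C) = { 'e', 'id', 'n', ε }, FIRST(P) = { 'e', 'id', 'n' }

C: nullable alternative(s) C → ε; FOLLOW(C) = { $, 'e', 'n' }
  C → C e e: FIRST \ {ε} = { 'e', 'id', 'n' } — overlaps FOLLOW(C) on { 'e', 'n' }: CONFLICT
  C → ε: FIRST \ {ε} = { } — this is the only nullable alternative, skip
  C → P n n: FIRST \ {ε} = { 'e', 'id', 'n' } — overlaps FOLLOW(C) on { 'e', 'n' }: CONFLICT
  C → P Y id: FIRST \ {ε} = { 'e', 'id', 'n' } — overlaps FOLLOW(C) on { 'e', 'n' }: CONFLICT
Y has a nullable alternative but only one production, so nothing to check.

P has no nullable alternative, so no FIRST/FOLLOW check is needed there.

So the grammar has 3 FIRST/FOLLOW conflicts (marked CONFLICT above).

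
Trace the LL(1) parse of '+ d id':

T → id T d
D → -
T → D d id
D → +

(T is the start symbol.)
LL(1) parsing maintains a stack (initially the start symbol over $) and the input. At each step: if the stack top is a terminal, match it against the current input token; if it is a non-terminal N, replace it with the RHS of M[N, lookahead] (the unique production whose predict set contains the lookahead).

Stack is shown with the top on the left.

Stack     Input     Action
--------------------------
T $       + d id $  output T → D d id
D d id $  + d id $  output D → +
+ d id $  + d id $  match '+'
d id $    d id $    match 'd'
id $      id $      match 'id'
$         $         accept

The string is accepted.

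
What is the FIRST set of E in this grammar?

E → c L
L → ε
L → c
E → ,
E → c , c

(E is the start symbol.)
To compute FIRST(E), examine every production with E on the left-hand side, reading each right-hand side left to right until a non-nullable symbol is reached.

From E → c L:
  - c is a terminal: add 'c' and stop
From E → ,:
  - ',' is a terminal: add ',' and stop
From E → c , c:
  - c is a terminal: add 'c' and stop

Collecting: FIRST(E) = { ',', 'c' }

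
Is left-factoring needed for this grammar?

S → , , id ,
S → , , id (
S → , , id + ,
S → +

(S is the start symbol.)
Yes, S has productions with common prefix ', , id'

Left-factoring is needed when two productions for the same non-terminal
share a common prefix on the right-hand side.

Productions for S:
  S → , , id ,
  S → , , id (
  S → , , id + ,
  S → +

Found common prefix ', , id' in productions for S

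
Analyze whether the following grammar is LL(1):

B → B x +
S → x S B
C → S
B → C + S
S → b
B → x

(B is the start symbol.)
No. Predict set conflict for B: { 'b', 'x' }

A grammar is LL(1) if for each non-terminal N with multiple productions, the predict sets of those productions are pairwise disjoint, where PREDICT(N → α) = (FIRST(α) \ {ε}) ∪ (FOLLOW(N) if α ⇒* ε).

Relevant sets:
  FIRST(B) = { 'b', 'x' }
  FIRST(C) = { 'b', 'x' }

For B:
  PREDICT(B → B x '+') = { 'b', 'x' }
  PREDICT(B → C '+' S) = { 'b', 'x' }
  PREDICT(B → x) = { 'x' }
For S:
  PREDICT(S → x S B) = { 'x' }
  PREDICT(S → b) = { 'b' }
C has a single production, so nothing to check there.

Conflict found: Predict set conflict for B: { 'b', 'x' }
The grammar is NOT LL(1).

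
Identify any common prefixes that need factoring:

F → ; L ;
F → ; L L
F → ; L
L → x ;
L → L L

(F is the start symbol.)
Left-factoring is needed when two productions for the same non-terminal
share a common prefix on the right-hand side.

Productions for F:
  F → ; L ;
  F → ; L L
  F → ; L
Productions for L:
  L → x ;
  L → L L

Found common prefix '; L' in productions for F

Answer: Yes, F has productions with common prefix '; L'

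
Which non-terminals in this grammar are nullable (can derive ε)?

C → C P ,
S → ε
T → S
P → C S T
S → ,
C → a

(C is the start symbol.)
A non-terminal is nullable if it can derive ε (the empty string): either it has an ε-production, or it has a production whose right-hand side consists entirely of nullable non-terminals.

ε-productions: S → ε
So S is immediately nullable.
T → S: every symbol on the right is nullable, so T is nullable too.
No further non-terminal can be added: every production for the remaining non-terminals contains a terminal or a non-nullable non-terminal.
Nullable = { 'S', 'T' }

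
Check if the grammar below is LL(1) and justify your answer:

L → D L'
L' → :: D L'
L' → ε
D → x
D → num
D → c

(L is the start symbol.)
A grammar is LL(1) if for each non-terminal N with multiple productions, the predict sets of those productions are pairwise disjoint, where PREDICT(N → α) = (FIRST(α) \ {ε}) ∪ (FOLLOW(N) if α ⇒* ε).

Relevant sets:
  FOLLOW(L') = { $ }

For L':
  PREDICT(L' → :: D L') = { '::' }
  PREDICT(L' → ε) = { $ }
For D:
  PREDICT(D → x) = { 'x' }
  PREDICT(D → num) = { 'num' }
  PREDICT(D → c) = { 'c' }
L has a single production, so nothing to check there.

All predict sets are disjoint. The grammar IS LL(1).

Answer: Yes, the grammar is LL(1).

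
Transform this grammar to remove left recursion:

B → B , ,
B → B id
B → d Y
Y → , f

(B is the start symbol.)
B is directly left-recursive. The standard transformation for
  A → A α₁ | ... | A α_m | β₁ | ... | β_n
is
  A  → β₁ A' | ... | β_n A'
  A' → α₁ A' | ... | α_m A' | ε

B → d Y becomes B → d Y B'
B → B , , becomes B' → , , B'
B → B id becomes B' → id B'
Add B' → ε

Productions for other non-terminals are unchanged:
  Y → , f

Resulting grammar:
B → d Y B'
B' → , , B'
B' → id B'
B' → ε
Y → , f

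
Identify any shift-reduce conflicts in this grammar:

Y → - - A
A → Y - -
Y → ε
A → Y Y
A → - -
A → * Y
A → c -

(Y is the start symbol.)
Yes — I0: [Y → .] vs [Y → . - - A]; I3: [Y → .] vs [A → . * Y]; I4: [Y → .] vs [Y → . - - A]; I7: [Y → .] vs [A → Y . - -]; I12: [A → Y - - .] vs [A → . * Y]; I13: [A → - - .] vs [A → . * Y]

Augment with Y' → Y and build the canonical LR(0) collection (I0 = CLOSURE({[Y' → . Y]}), then GOTO on every symbol after a dot until no new states appear). It has 15 states:
  I0: { [Y → . - - A], [Y → .], [Y' → . Y] }  — shift, reduce
  I1: { [Y → - . - A] }  — shift
  I2: { [Y' → Y .] }  — accept
  I3: { [A → . * Y], [A → . - -], [A → . Y - -], [A → . Y Y], [A → . c -], [Y → - - . A], [Y → . - - A], [Y → .] }  — shift, reduce
  I4: { [A → * . Y], [Y → . - - A], [Y → .] }  — shift, reduce
  I5: { [A → - . -], [Y → - . - A] }  — shift
  I6: { [Y → - - A .] }  — reduce
  I7: { [A → Y . - -], [A → Y . Y], [Y → . - - A], [Y → .] }  — shift, reduce
  I8: { [A → c . -] }  — shift
  I9: { [A → c - .] }  — reduce
  I10: { [A → Y - . -], [Y → - . - A] }  — shift
  I11: { [A → Y Y .] }  — reduce
  I12: { [A → . * Y], [A → . - -], [A → . Y - -], [A → . Y Y], [A → . c -], [A → Y - - .], [Y → - - . A], [Y → . - - A], [Y → .] }  — shift, 2 reduces
  I13: { [A → - - .], [A → . * Y], [A → . - -], [A → . Y - -], [A → . Y Y], [A → . c -], [Y → - - . A], [Y → . - - A], [Y → .] }  — shift, 2 reduces
  I14: { [A → * Y .] }  — reduce

I0 contains reduce item [Y → .] and shift item [Y → . - - A] — shift-reduce conflict.
I3 contains reduce item [Y → .] and shift items [A → . * Y], [A → . - -], [A → . c -], [Y → . - - A] — shift-reduce conflict.
I4 contains reduce item [Y → .] and shift item [Y → . - - A] — shift-reduce conflict.
I7 contains reduce item [Y → .] and shift items [A → Y . - -], [Y → . - - A] — shift-reduce conflict.
I12 contains reduce items [A → Y - - .], [Y → .] and shift items [A → . * Y], [A → . - -], [A → . c -], [Y → . - - A] — shift-reduce conflict.
I13 contains reduce items [A → - - .], [Y → .] and shift items [A → . * Y], [A → . - -], [A → . c -], [Y → . - - A] — shift-reduce conflict.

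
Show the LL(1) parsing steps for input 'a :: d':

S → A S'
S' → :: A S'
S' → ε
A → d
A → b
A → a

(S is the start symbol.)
LL(1) parsing maintains a stack (initially the start symbol over $) and the input. At each step: if the stack top is a terminal, match it against the current input token; if it is a non-terminal N, replace it with the RHS of M[N, lookahead] (the unique production whose predict set contains the lookahead).

Stack is shown with the top on the left.

Stack      Input     Action
---------------------------
S $        a :: d $  output S → A S'
A S' $     a :: d $  output A → a
a S' $     a :: d $  match 'a'
S' $       :: d $    output S' → :: A S'
:: A S' $  :: d $    match '::'
A S' $     d $       output A → d
d S' $     d $       match 'd'
S' $       $         output S' → ε
$          $         accept

The string is accepted.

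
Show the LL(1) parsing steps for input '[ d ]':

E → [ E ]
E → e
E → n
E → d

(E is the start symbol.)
LL(1) parsing maintains a stack (initially the start symbol over $) and the input. At each step: if the stack top is a terminal, match it against the current input token; if it is a non-terminal N, replace it with the RHS of M[N, lookahead] (the unique production whose predict set contains the lookahead).

Stack is shown with the top on the left.

Stack    Input    Action
------------------------
E $      [ d ] $  output E → [ E ]
[ E ] $  [ d ] $  match '['
E ] $    d ] $    output E → d
d ] $    d ] $    match 'd'
] $      ] $      match ']'
$        $        accept

The string is accepted.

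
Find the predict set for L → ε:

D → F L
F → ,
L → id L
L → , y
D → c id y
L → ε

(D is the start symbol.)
PREDICT(L → ε) = (FIRST(RHS) \ {ε}) ∪ (FOLLOW(L) if ε ∈ FIRST(RHS), i.e. RHS ⇒* ε)
The right-hand side is ε (FIRST(ε) = { ε }), so the predict set is FOLLOW(L) = { $ }
PREDICT(L → ε) = { $ }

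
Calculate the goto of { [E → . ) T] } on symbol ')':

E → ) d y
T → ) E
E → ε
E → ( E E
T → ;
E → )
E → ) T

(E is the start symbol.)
GOTO(I, ')') = CLOSURE({ [A → αX.β] : [A → α.Xβ] ∈ I, X = ')' })

Items with dot before ')', with the dot advanced:
  [E → . ) T] → [E → ) . T]
Closure of the advanced items:
  [E → ) . T] has the dot before T: add [T → . ) E], [T → . ;]

GOTO = { [E → ) . T], [T → . ) E], [T → . ;] }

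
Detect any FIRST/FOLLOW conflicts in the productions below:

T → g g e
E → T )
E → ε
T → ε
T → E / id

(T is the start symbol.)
Yes. T → E '/' id with FOLLOW(T) on { ')' }; E → T ')' with FOLLOW(E) on { '/' }

A FIRST/FOLLOW conflict occurs when a non-terminal N has a nullable alternative N → β (β ⇒* ε) and another alternative N → α with FIRST(α) ∩ FOLLOW(N) ≠ ∅: on such a lookahead the parser cannot decide between expanding α and letting N vanish via β.

Nullable non-terminals: E, T.
FIRST sets used below: FIRST(T) = { ')', '/', 'g', ε }, FIRST(E) = { ')', '/', 'g', ε }

E: nullable alternative(s) E → ε; FOLLOW(E) = { '/' }
  E → T ): FIRST \ {ε} = { ')', '/', 'g' } — overlaps FOLLOW(E) on { '/' }: CONFLICT
  E → ε: FIRST \ {ε} = { } — this is the only nullable alternative, skip

T: nullable alternative(s) T → ε; FOLLOW(T) = { $, ')' }
  T → g g e: FIRST \ {ε} = { 'g' } — disjoint from FOLLOW(T)
  T → ε: FIRST \ {ε} = { } — this is the only nullable alternative, skip
  T → E / id: FIRST \ {ε} = { ')', '/', 'g' } — overlaps FOLLOW(T) on { ')' }: CONFLICT

So the grammar has 2 FIRST/FOLLOW conflicts (marked CONFLICT above).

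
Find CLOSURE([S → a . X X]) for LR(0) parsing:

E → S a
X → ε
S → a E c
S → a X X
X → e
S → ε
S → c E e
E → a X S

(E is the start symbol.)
{ [S → a . X X], [X → . e], [X → .] }

Start with: [S → a . X X]
  [S → a . X X] has the dot before X: add [X → .], [X → . e]
No further items can be added.

CLOSURE = { [S → a . X X], [X → . e], [X → .] }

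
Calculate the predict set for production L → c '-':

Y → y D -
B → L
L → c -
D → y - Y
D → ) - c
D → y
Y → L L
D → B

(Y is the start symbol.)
{ 'c' }

PREDICT(L → c '-') = (FIRST(RHS) \ {ε}) ∪ (FOLLOW(L) if ε ∈ FIRST(RHS), i.e. RHS ⇒* ε)
FIRST(c '-') = { 'c' }
ε ∉ FIRST(c '-'), so FOLLOW(L) is not added.
PREDICT(L → c '-') = { 'c' }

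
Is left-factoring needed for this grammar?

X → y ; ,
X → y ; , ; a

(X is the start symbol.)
Yes, X has productions with common prefix 'y ; ,'

Left-factoring is needed when two productions for the same non-terminal
share a common prefix on the right-hand side.

Productions for X:
  X → y ; ,
  X → y ; , ; a

Found common prefix 'y ; ,' in productions for X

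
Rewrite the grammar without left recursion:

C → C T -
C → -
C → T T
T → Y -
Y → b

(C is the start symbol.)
C is directly left-recursive. The standard transformation for
  A → A α₁ | ... | A α_m | β₁ | ... | β_n
is
  A  → β₁ A' | ... | β_n A'
  A' → α₁ A' | ... | α_m A' | ε

C → - becomes C → - C'
C → T T becomes C → T T C'
C → C T - becomes C' → T - C'
Add C' → ε

Productions for other non-terminals are unchanged:
  T → Y -
  Y → b

Resulting grammar:
C → - C'
C → T T C'
C' → T - C'
C' → ε
T → Y -
Y → b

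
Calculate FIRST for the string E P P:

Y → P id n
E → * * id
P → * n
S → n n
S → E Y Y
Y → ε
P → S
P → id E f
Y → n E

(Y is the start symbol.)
FIRST sets of the non-terminals involved (from the grammar, by fixed-point iteration):
  FIRST(E) = { '*' }

To compute FIRST(E P P), process the symbols left to right:
Symbol E is a non-terminal. Add FIRST(E) \ {ε} = { '*' }
E is not nullable (ε ∉ FIRST(E)), so stop here.
FIRST(E P P) = { '*' }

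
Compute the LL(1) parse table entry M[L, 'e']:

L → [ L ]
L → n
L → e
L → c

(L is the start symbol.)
L → e

To find M[L, 'e'], we find productions for L where 'e' is in the predict set (PREDICT(N → α) = (FIRST(α) \ {ε}) ∪ (FOLLOW(N) if α ⇒* ε)).

L → [ L ]: PREDICT = { '[' }
L → n: PREDICT = { 'n' }
L → e: PREDICT = { 'e' }
  'e' is in predict set, so this production goes in M[L, 'e']
L → c: PREDICT = { 'c' }

M[L, 'e'] = L → e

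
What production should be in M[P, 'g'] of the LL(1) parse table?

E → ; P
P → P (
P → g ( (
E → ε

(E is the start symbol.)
P → P (, P → g ( (

To find M[P, 'g'], we find productions for P where 'g' is in the predict set (PREDICT(N → α) = (FIRST(α) \ {ε}) ∪ (FOLLOW(N) if α ⇒* ε)).

Relevant sets:
  FIRST(P) = { 'g' }

P → P (: PREDICT = { 'g' }
  'g' is in predict set, so this production goes in M[P, 'g']
P → g ( (: PREDICT = { 'g' }
  'g' is in predict set, so this production goes in M[P, 'g']

M[P, 'g'] = P → P (, P → g ( (  (a multiply-defined cell — the grammar is not LL(1))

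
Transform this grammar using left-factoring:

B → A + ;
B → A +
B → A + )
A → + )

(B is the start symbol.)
B → A + B'
B' → ;
B' → ε
B' → )
A → + )

Left-factoring transforms A → αβ₁ | αβ₂ into A → αA' and A' → β₁ | β₂
(α is the longest common prefix among the alternatives). Repeat until
no nonterminal has two alternatives with a common prefix.

Round 1: B has alternatives sharing prefix 'A +'. Introduce B': B → A + B'
  Add: B' → ;
  Add: B' → ε
  Add: B' → )

No remaining common prefixes — done.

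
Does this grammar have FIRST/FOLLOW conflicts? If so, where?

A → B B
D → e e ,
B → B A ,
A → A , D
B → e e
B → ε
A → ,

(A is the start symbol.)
Yes. A → A ',' D with FOLLOW(A) on { ',' }; A → ',' with FOLLOW(A) on { ',' }; B → B A ',' with FOLLOW(B) on { ',', 'e' }; B → e e with FOLLOW(B) on { 'e' }

A FIRST/FOLLOW conflict occurs when a non-terminal N has a nullable alternative N → β (β ⇒* ε) and another alternative N → α with FIRST(α) ∩ FOLLOW(N) ≠ ∅: on such a lookahead the parser cannot decide between expanding α and letting N vanish via β.

Nullable non-terminals: A, B.
FIRST sets used below: FIRST(B) = { ',', 'e', ε }, FIRST(A) = { ',', 'e', ε }

A: nullable alternative(s) A → B B; FOLLOW(A) = { $, ',' }
  A → B B: FIRST \ {ε} = { ',', 'e' } — this is the only nullable alternative, skip
  A → A , D: FIRST \ {ε} = { ',', 'e' } — overlaps FOLLOW(A) on { ',' }: CONFLICT
  A → ,: FIRST \ {ε} = { ',' } — overlaps FOLLOW(A) on { ',' }: CONFLICT

B: nullable alternative(s) B → ε; FOLLOW(B) = { $, ',', 'e' }
  B → B A ,: FIRST \ {ε} = { ',', 'e' } — overlaps FOLLOW(B) on { ',', 'e' }: CONFLICT
  B → e e: FIRST \ {ε} = { 'e' } — overlaps FOLLOW(B) on { 'e' }: CONFLICT
  B → ε: FIRST \ {ε} = { } — this is the only nullable alternative, skip

D has no nullable alternative, so no FIRST/FOLLOW check is needed there.

So the grammar has 4 FIRST/FOLLOW conflicts (marked CONFLICT above).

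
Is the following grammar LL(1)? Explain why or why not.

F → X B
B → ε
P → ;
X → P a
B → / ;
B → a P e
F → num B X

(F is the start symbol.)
Yes, the grammar is LL(1).

Relevant sets:
  FIRST(X) = { ';' }
  FOLLOW(B) = { $, ';' }

For F:
  PREDICT(F → X B) = { ';' }
  PREDICT(F → num B X) = { 'num' }
For B:
  PREDICT(B → ε) = { $, ';' }
  PREDICT(B → '/' ';') = { '/' }
  PREDICT(B → a P e) = { 'a' }
P, X have a single production, so nothing to check there.

All predict sets are disjoint. The grammar IS LL(1).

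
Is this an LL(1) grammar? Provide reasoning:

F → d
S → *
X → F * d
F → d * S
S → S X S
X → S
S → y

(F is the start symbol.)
A grammar is LL(1) if for each non-terminal N with multiple productions, the predict sets of those productions are pairwise disjoint, where PREDICT(N → α) = (FIRST(α) \ {ε}) ∪ (FOLLOW(N) if α ⇒* ε).

Relevant sets:
  FIRST(S) = { '*', 'y' }
  FIRST(F) = { 'd' }

For F:
  PREDICT(F → d) = { 'd' }
  PREDICT(F → d '*' S) = { 'd' }
For S:
  PREDICT(S → '*') = { '*' }
  PREDICT(S → S X S) = { '*', 'y' }
  PREDICT(S → y) = { 'y' }
For X:
  PREDICT(X → F '*' d) = { 'd' }
  PREDICT(X → S) = { '*', 'y' }

Conflict found: Predict set conflict for F: { 'd' }
The grammar is NOT LL(1).

Answer: No. Predict set conflict for F: { 'd' }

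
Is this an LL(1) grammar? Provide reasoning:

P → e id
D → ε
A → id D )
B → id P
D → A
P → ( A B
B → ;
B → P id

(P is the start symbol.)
Relevant sets:
  FIRST(A) = { 'id' }
  FIRST(P) = { '(', 'e' }
  FOLLOW(D) = { ')' }

For P:
  PREDICT(P → e id) = { 'e' }
  PREDICT(P → '(' A B) = { '(' }
For D:
  PREDICT(D → ε) = { ')' }
  PREDICT(D → A) = { 'id' }
For B:
  PREDICT(B → id P) = { 'id' }
  PREDICT(B → ';') = { ';' }
  PREDICT(B → P id) = { '(', 'e' }
A has a single production, so nothing to check there.

All predict sets are disjoint. The grammar IS LL(1).

Answer: Yes, the grammar is LL(1).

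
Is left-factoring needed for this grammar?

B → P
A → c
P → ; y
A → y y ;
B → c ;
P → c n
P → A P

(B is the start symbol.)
Left-factoring is needed when two productions for the same non-terminal
share a common prefix on the right-hand side.

Productions for B:
  B → P
  B → c ;
Productions for A:
  A → c
  A → y y ;
Productions for P:
  P → ; y
  P → c n
  P → A P

No common prefixes found.

Answer: No, left-factoring is not needed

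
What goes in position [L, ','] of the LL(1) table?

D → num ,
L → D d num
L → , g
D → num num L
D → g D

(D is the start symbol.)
L → , g

To find M[L, ','], we find productions for L where ',' is in the predict set (PREDICT(N → α) = (FIRST(α) \ {ε}) ∪ (FOLLOW(N) if α ⇒* ε)).

Relevant sets:
  FIRST(D) = { 'g', 'num' }

L → D d num: PREDICT = { 'g', 'num' }
L → , g: PREDICT = { ',' }
  ',' is in predict set, so this production goes in M[L, ',']

M[L, ','] = L → , g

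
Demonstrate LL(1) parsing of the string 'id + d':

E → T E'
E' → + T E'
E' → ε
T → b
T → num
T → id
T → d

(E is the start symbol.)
Stack is shown with the top on the left.

Stack     Input     Action
--------------------------
E $       id + d $  output E → T E'
T E' $    id + d $  output T → id
id E' $   id + d $  match 'id'
E' $      + d $     output E' → + T E'
+ T E' $  + d $     match '+'
T E' $    d $       output T → d
d E' $    d $       match 'd'
E' $      $         output E' → ε
$         $         accept

The string is accepted.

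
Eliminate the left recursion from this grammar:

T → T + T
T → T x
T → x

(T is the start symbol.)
T is directly left-recursive. The standard transformation for
  A → A α₁ | ... | A α_m | β₁ | ... | β_n
is
  A  → β₁ A' | ... | β_n A'
  A' → α₁ A' | ... | α_m A' | ε

T → x becomes T → x T'
T → T + T becomes T' → + T T'
T → T x becomes T' → x T'
Add T' → ε

Resulting grammar:
T → x T'
T' → + T T'
T' → x T'
T' → ε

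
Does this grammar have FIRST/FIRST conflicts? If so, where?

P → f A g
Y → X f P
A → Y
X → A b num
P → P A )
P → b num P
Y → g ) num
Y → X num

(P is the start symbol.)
A FIRST/FIRST conflict occurs when two productions N → α and N → β for the same non-terminal have FIRST(α) ∩ FIRST(β) ≠ ∅ (with ε ∈ FIRST of a nullable right-hand side, so two nullable alternatives also conflict).

FIRST sets of the non-terminals at (or reachable through a nullable prefix from) the front of some alternative:
  FIRST(P) = { 'b', 'f' }
  FIRST(X) = { 'g' }

Productions for P:
  P → f A g: FIRST = { 'f' }
  P → P A ): FIRST = { 'b', 'f' }
  P → b num P: FIRST = { 'b' }
Productions for Y:
  Y → X f P: FIRST = { 'g' }
  Y → g ) num: FIRST = { 'g' }
  Y → X num: FIRST = { 'g' }
A, X have only one production, so no FIRST/FIRST conflict is possible there.

Conflict for P: P → f A g and P → P A )
  Overlap: { 'f' }
Conflict for P: P → P A ) and P → b num P
  Overlap: { 'b' }
Conflict for Y: Y → X f P and Y → g ) num
  Overlap: { 'g' }
Conflict for Y: Y → X f P and Y → X num
  Overlap: { 'g' }
Conflict for Y: Y → g ) num and Y → X num
  Overlap: { 'g' }

Answer: Yes. P → f A g / P → P A ')' on { 'f' }; P → P A ')' / P → b num P on { 'b' }; Y → X f P / Y → g ')' num on { 'g' }; Y → X f P / Y → X num on { 'g' }; Y → g ')' num / Y → X num on { 'g' }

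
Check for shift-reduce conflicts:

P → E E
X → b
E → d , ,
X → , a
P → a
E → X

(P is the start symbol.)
No shift-reduce conflicts

A shift-reduce conflict occurs when an LR(0) state has both:
  - a complete (reduce) item [A → α .] (dot at the end), and
  - a shift item [B → β . c γ] (dot before a terminal).

Augment with P' → P and build the canonical LR(0) collection (I0 = CLOSURE({[P' → . P]}), then GOTO on every symbol after a dot until no new states appear). It has 12 states:
  I0: { [E → . X], [E → . d , ,], [P → . E E], [P → . a], [P' → . P], [X → . , a], [X → . b] }  — shift
  I1: { [X → , . a] }  — shift
  I2: { [E → . X], [E → . d , ,], [P → E . E], [X → . , a], [X → . b] }  — shift
  I3: { [P' → P .] }  — accept
  I4: { [E → X .] }  — reduce
  I5: { [P → a .] }  — reduce
  I6: { [X → b .] }  — reduce
  I7: { [E → d . , ,] }  — shift
  I8: { [E → d , . ,] }  — shift
  I9: { [E → d , , .] }  — reduce
  I10: { [P → E E .] }  — reduce
  I11: { [X → , a .] }  — reduce

No state contains both a complete item and a shift item.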